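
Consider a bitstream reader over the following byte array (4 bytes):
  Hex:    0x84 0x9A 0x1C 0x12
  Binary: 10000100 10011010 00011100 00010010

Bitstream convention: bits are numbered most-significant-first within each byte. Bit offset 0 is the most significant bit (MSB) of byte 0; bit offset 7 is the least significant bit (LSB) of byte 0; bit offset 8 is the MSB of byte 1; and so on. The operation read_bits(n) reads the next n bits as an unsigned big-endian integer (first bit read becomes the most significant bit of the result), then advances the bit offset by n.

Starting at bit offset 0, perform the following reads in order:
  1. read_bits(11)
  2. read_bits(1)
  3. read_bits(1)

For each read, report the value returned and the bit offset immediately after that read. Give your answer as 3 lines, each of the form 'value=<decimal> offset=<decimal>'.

Read 1: bits[0:11] width=11 -> value=1060 (bin 10000100100); offset now 11 = byte 1 bit 3; 21 bits remain
Read 2: bits[11:12] width=1 -> value=1 (bin 1); offset now 12 = byte 1 bit 4; 20 bits remain
Read 3: bits[12:13] width=1 -> value=1 (bin 1); offset now 13 = byte 1 bit 5; 19 bits remain

Answer: value=1060 offset=11
value=1 offset=12
value=1 offset=13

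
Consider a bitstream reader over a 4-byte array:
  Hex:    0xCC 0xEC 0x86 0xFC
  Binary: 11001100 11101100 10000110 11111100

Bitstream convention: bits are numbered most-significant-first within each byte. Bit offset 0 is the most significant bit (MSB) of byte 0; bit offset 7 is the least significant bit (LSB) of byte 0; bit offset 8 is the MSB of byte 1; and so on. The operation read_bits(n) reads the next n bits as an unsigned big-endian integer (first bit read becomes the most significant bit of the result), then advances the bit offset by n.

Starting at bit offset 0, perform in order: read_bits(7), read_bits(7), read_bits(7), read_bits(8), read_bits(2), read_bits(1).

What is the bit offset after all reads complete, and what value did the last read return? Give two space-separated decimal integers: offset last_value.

Answer: 32 0

Derivation:
Read 1: bits[0:7] width=7 -> value=102 (bin 1100110); offset now 7 = byte 0 bit 7; 25 bits remain
Read 2: bits[7:14] width=7 -> value=59 (bin 0111011); offset now 14 = byte 1 bit 6; 18 bits remain
Read 3: bits[14:21] width=7 -> value=16 (bin 0010000); offset now 21 = byte 2 bit 5; 11 bits remain
Read 4: bits[21:29] width=8 -> value=223 (bin 11011111); offset now 29 = byte 3 bit 5; 3 bits remain
Read 5: bits[29:31] width=2 -> value=2 (bin 10); offset now 31 = byte 3 bit 7; 1 bits remain
Read 6: bits[31:32] width=1 -> value=0 (bin 0); offset now 32 = byte 4 bit 0; 0 bits remain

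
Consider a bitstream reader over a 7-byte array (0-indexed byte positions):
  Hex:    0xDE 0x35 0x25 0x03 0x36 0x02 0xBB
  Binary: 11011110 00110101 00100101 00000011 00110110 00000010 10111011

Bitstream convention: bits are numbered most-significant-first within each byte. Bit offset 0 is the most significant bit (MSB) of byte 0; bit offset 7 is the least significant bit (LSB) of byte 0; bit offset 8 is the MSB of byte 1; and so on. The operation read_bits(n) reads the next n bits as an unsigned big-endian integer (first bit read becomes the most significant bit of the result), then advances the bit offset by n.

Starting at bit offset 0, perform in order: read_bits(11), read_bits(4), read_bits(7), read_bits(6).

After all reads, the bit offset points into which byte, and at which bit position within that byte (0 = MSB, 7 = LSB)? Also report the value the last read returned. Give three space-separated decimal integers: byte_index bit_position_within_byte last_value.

Answer: 3 4 16

Derivation:
Read 1: bits[0:11] width=11 -> value=1777 (bin 11011110001); offset now 11 = byte 1 bit 3; 45 bits remain
Read 2: bits[11:15] width=4 -> value=10 (bin 1010); offset now 15 = byte 1 bit 7; 41 bits remain
Read 3: bits[15:22] width=7 -> value=73 (bin 1001001); offset now 22 = byte 2 bit 6; 34 bits remain
Read 4: bits[22:28] width=6 -> value=16 (bin 010000); offset now 28 = byte 3 bit 4; 28 bits remain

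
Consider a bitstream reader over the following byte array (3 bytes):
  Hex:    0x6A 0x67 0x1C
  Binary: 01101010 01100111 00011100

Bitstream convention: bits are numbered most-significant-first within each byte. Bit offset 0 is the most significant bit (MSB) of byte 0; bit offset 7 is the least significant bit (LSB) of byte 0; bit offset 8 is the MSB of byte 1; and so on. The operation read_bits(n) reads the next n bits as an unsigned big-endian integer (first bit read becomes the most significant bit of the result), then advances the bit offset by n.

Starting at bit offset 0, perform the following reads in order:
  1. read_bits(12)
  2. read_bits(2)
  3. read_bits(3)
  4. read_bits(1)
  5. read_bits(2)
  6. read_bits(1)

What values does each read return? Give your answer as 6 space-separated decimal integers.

Read 1: bits[0:12] width=12 -> value=1702 (bin 011010100110); offset now 12 = byte 1 bit 4; 12 bits remain
Read 2: bits[12:14] width=2 -> value=1 (bin 01); offset now 14 = byte 1 bit 6; 10 bits remain
Read 3: bits[14:17] width=3 -> value=6 (bin 110); offset now 17 = byte 2 bit 1; 7 bits remain
Read 4: bits[17:18] width=1 -> value=0 (bin 0); offset now 18 = byte 2 bit 2; 6 bits remain
Read 5: bits[18:20] width=2 -> value=1 (bin 01); offset now 20 = byte 2 bit 4; 4 bits remain
Read 6: bits[20:21] width=1 -> value=1 (bin 1); offset now 21 = byte 2 bit 5; 3 bits remain

Answer: 1702 1 6 0 1 1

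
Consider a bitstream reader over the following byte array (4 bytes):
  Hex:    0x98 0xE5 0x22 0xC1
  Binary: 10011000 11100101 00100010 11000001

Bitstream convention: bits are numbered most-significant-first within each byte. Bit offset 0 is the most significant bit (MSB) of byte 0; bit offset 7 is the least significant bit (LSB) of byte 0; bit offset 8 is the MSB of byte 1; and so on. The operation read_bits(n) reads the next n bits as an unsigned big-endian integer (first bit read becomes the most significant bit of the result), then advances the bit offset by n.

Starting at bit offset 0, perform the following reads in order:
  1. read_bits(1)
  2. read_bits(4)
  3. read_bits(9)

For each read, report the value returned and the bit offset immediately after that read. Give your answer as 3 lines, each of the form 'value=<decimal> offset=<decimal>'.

Read 1: bits[0:1] width=1 -> value=1 (bin 1); offset now 1 = byte 0 bit 1; 31 bits remain
Read 2: bits[1:5] width=4 -> value=3 (bin 0011); offset now 5 = byte 0 bit 5; 27 bits remain
Read 3: bits[5:14] width=9 -> value=57 (bin 000111001); offset now 14 = byte 1 bit 6; 18 bits remain

Answer: value=1 offset=1
value=3 offset=5
value=57 offset=14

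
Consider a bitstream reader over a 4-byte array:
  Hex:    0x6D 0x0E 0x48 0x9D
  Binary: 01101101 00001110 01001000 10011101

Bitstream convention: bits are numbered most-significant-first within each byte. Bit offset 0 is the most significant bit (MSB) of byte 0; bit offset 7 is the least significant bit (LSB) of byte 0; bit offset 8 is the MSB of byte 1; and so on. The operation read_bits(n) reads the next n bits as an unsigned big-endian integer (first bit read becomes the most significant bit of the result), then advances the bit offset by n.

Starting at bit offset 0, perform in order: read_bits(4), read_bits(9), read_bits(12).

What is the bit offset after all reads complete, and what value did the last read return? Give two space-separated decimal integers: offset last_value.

Answer: 25 3217

Derivation:
Read 1: bits[0:4] width=4 -> value=6 (bin 0110); offset now 4 = byte 0 bit 4; 28 bits remain
Read 2: bits[4:13] width=9 -> value=417 (bin 110100001); offset now 13 = byte 1 bit 5; 19 bits remain
Read 3: bits[13:25] width=12 -> value=3217 (bin 110010010001); offset now 25 = byte 3 bit 1; 7 bits remain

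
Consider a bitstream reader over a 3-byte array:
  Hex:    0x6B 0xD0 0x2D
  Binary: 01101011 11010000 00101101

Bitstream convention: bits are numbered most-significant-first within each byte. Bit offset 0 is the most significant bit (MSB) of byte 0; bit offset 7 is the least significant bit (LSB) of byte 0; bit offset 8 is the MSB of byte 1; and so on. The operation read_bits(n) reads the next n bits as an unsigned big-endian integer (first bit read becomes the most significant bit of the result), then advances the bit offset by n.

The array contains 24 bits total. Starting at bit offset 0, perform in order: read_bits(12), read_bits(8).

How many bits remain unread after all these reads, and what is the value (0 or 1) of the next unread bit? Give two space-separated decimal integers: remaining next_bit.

Read 1: bits[0:12] width=12 -> value=1725 (bin 011010111101); offset now 12 = byte 1 bit 4; 12 bits remain
Read 2: bits[12:20] width=8 -> value=2 (bin 00000010); offset now 20 = byte 2 bit 4; 4 bits remain

Answer: 4 1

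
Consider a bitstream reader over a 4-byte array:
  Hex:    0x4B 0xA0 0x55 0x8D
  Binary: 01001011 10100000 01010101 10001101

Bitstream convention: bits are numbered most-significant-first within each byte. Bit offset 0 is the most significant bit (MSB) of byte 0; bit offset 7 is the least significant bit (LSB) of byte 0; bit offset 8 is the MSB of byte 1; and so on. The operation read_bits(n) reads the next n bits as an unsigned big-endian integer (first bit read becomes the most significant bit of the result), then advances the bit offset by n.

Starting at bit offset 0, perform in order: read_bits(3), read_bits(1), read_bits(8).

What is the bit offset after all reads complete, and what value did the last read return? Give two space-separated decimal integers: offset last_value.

Read 1: bits[0:3] width=3 -> value=2 (bin 010); offset now 3 = byte 0 bit 3; 29 bits remain
Read 2: bits[3:4] width=1 -> value=0 (bin 0); offset now 4 = byte 0 bit 4; 28 bits remain
Read 3: bits[4:12] width=8 -> value=186 (bin 10111010); offset now 12 = byte 1 bit 4; 20 bits remain

Answer: 12 186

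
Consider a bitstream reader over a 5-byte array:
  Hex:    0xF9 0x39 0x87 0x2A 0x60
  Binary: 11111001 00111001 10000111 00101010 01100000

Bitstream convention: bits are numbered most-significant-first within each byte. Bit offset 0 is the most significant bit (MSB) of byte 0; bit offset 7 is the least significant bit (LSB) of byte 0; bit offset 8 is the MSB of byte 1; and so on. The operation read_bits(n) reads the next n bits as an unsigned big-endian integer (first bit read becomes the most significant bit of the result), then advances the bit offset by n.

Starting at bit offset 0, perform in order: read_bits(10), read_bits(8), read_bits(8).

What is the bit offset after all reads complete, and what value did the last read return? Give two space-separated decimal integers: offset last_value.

Read 1: bits[0:10] width=10 -> value=996 (bin 1111100100); offset now 10 = byte 1 bit 2; 30 bits remain
Read 2: bits[10:18] width=8 -> value=230 (bin 11100110); offset now 18 = byte 2 bit 2; 22 bits remain
Read 3: bits[18:26] width=8 -> value=28 (bin 00011100); offset now 26 = byte 3 bit 2; 14 bits remain

Answer: 26 28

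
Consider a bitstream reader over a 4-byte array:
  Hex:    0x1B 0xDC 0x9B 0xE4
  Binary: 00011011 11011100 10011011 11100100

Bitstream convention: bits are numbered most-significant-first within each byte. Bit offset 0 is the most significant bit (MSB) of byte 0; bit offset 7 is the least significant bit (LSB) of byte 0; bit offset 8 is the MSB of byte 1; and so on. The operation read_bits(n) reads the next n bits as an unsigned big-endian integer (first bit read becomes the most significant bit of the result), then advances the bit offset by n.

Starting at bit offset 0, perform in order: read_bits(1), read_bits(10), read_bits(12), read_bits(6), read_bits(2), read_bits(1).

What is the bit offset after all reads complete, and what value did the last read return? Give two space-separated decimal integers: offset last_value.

Read 1: bits[0:1] width=1 -> value=0 (bin 0); offset now 1 = byte 0 bit 1; 31 bits remain
Read 2: bits[1:11] width=10 -> value=222 (bin 0011011110); offset now 11 = byte 1 bit 3; 21 bits remain
Read 3: bits[11:23] width=12 -> value=3661 (bin 111001001101); offset now 23 = byte 2 bit 7; 9 bits remain
Read 4: bits[23:29] width=6 -> value=60 (bin 111100); offset now 29 = byte 3 bit 5; 3 bits remain
Read 5: bits[29:31] width=2 -> value=2 (bin 10); offset now 31 = byte 3 bit 7; 1 bits remain
Read 6: bits[31:32] width=1 -> value=0 (bin 0); offset now 32 = byte 4 bit 0; 0 bits remain

Answer: 32 0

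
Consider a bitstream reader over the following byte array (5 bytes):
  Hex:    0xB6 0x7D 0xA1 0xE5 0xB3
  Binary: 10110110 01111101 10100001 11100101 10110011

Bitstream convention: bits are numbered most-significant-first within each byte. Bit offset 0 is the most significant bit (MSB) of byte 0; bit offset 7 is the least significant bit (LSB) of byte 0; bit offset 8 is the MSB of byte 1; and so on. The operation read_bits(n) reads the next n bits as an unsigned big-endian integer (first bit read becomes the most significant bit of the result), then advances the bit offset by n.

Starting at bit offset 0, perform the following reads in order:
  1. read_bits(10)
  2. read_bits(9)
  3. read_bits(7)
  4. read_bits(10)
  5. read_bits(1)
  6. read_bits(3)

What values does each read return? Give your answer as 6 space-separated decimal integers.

Answer: 729 493 7 603 0 3

Derivation:
Read 1: bits[0:10] width=10 -> value=729 (bin 1011011001); offset now 10 = byte 1 bit 2; 30 bits remain
Read 2: bits[10:19] width=9 -> value=493 (bin 111101101); offset now 19 = byte 2 bit 3; 21 bits remain
Read 3: bits[19:26] width=7 -> value=7 (bin 0000111); offset now 26 = byte 3 bit 2; 14 bits remain
Read 4: bits[26:36] width=10 -> value=603 (bin 1001011011); offset now 36 = byte 4 bit 4; 4 bits remain
Read 5: bits[36:37] width=1 -> value=0 (bin 0); offset now 37 = byte 4 bit 5; 3 bits remain
Read 6: bits[37:40] width=3 -> value=3 (bin 011); offset now 40 = byte 5 bit 0; 0 bits remain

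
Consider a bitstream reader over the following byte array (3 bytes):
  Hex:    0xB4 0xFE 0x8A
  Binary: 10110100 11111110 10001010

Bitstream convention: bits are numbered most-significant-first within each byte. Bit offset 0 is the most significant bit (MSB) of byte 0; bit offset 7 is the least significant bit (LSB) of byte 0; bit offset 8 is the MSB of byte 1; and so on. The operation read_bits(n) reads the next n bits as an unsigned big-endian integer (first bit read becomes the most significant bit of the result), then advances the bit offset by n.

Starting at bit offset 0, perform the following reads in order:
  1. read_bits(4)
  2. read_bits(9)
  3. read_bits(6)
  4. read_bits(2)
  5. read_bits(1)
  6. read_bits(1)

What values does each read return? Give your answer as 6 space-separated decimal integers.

Answer: 11 159 52 1 0 1

Derivation:
Read 1: bits[0:4] width=4 -> value=11 (bin 1011); offset now 4 = byte 0 bit 4; 20 bits remain
Read 2: bits[4:13] width=9 -> value=159 (bin 010011111); offset now 13 = byte 1 bit 5; 11 bits remain
Read 3: bits[13:19] width=6 -> value=52 (bin 110100); offset now 19 = byte 2 bit 3; 5 bits remain
Read 4: bits[19:21] width=2 -> value=1 (bin 01); offset now 21 = byte 2 bit 5; 3 bits remain
Read 5: bits[21:22] width=1 -> value=0 (bin 0); offset now 22 = byte 2 bit 6; 2 bits remain
Read 6: bits[22:23] width=1 -> value=1 (bin 1); offset now 23 = byte 2 bit 7; 1 bits remain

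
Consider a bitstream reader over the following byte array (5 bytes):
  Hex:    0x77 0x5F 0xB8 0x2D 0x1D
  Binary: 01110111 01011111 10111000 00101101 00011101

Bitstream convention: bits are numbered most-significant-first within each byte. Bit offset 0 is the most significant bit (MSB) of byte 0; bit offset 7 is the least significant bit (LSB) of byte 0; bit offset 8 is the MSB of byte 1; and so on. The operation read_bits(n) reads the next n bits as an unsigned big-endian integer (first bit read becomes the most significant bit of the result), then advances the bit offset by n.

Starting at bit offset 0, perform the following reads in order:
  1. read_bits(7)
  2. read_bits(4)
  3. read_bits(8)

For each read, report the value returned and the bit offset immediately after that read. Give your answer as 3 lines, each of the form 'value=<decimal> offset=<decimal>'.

Answer: value=59 offset=7
value=10 offset=11
value=253 offset=19

Derivation:
Read 1: bits[0:7] width=7 -> value=59 (bin 0111011); offset now 7 = byte 0 bit 7; 33 bits remain
Read 2: bits[7:11] width=4 -> value=10 (bin 1010); offset now 11 = byte 1 bit 3; 29 bits remain
Read 3: bits[11:19] width=8 -> value=253 (bin 11111101); offset now 19 = byte 2 bit 3; 21 bits remain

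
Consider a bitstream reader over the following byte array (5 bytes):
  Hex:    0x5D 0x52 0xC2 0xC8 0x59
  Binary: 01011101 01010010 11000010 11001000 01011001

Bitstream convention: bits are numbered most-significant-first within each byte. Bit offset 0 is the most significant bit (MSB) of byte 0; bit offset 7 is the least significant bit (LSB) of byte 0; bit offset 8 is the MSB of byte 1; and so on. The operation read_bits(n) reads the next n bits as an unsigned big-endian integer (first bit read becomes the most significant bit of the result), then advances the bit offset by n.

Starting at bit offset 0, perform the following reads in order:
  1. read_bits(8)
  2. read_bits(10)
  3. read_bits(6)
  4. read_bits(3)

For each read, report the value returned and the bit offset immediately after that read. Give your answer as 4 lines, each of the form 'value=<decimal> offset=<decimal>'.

Read 1: bits[0:8] width=8 -> value=93 (bin 01011101); offset now 8 = byte 1 bit 0; 32 bits remain
Read 2: bits[8:18] width=10 -> value=331 (bin 0101001011); offset now 18 = byte 2 bit 2; 22 bits remain
Read 3: bits[18:24] width=6 -> value=2 (bin 000010); offset now 24 = byte 3 bit 0; 16 bits remain
Read 4: bits[24:27] width=3 -> value=6 (bin 110); offset now 27 = byte 3 bit 3; 13 bits remain

Answer: value=93 offset=8
value=331 offset=18
value=2 offset=24
value=6 offset=27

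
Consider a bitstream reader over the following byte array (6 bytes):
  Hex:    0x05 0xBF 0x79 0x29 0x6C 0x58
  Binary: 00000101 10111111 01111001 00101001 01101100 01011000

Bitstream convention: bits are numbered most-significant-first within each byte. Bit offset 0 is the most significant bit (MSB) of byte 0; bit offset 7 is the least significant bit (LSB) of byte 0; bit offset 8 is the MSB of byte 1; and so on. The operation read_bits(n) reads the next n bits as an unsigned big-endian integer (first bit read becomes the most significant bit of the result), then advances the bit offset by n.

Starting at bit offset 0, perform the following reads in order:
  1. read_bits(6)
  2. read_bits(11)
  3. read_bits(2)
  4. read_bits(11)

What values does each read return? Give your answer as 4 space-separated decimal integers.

Answer: 1 894 3 1610

Derivation:
Read 1: bits[0:6] width=6 -> value=1 (bin 000001); offset now 6 = byte 0 bit 6; 42 bits remain
Read 2: bits[6:17] width=11 -> value=894 (bin 01101111110); offset now 17 = byte 2 bit 1; 31 bits remain
Read 3: bits[17:19] width=2 -> value=3 (bin 11); offset now 19 = byte 2 bit 3; 29 bits remain
Read 4: bits[19:30] width=11 -> value=1610 (bin 11001001010); offset now 30 = byte 3 bit 6; 18 bits remain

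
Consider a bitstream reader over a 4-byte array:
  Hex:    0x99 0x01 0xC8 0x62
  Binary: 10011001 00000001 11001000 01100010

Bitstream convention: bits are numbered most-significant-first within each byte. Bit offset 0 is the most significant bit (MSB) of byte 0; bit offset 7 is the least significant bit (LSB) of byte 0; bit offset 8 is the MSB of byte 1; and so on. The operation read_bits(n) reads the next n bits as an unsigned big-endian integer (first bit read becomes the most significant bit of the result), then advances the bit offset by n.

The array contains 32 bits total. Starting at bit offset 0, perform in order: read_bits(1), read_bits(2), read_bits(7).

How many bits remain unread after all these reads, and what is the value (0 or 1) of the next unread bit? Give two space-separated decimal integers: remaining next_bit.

Read 1: bits[0:1] width=1 -> value=1 (bin 1); offset now 1 = byte 0 bit 1; 31 bits remain
Read 2: bits[1:3] width=2 -> value=0 (bin 00); offset now 3 = byte 0 bit 3; 29 bits remain
Read 3: bits[3:10] width=7 -> value=100 (bin 1100100); offset now 10 = byte 1 bit 2; 22 bits remain

Answer: 22 0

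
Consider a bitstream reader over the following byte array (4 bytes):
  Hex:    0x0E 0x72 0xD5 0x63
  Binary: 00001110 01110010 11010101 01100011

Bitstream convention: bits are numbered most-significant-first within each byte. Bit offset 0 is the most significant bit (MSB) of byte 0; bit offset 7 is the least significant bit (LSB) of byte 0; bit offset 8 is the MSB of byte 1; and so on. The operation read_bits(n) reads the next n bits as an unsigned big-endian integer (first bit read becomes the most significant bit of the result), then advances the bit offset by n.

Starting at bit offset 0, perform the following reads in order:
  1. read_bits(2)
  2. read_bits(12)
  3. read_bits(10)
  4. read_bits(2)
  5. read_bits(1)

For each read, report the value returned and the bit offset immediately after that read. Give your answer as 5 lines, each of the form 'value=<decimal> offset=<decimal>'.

Read 1: bits[0:2] width=2 -> value=0 (bin 00); offset now 2 = byte 0 bit 2; 30 bits remain
Read 2: bits[2:14] width=12 -> value=924 (bin 001110011100); offset now 14 = byte 1 bit 6; 18 bits remain
Read 3: bits[14:24] width=10 -> value=725 (bin 1011010101); offset now 24 = byte 3 bit 0; 8 bits remain
Read 4: bits[24:26] width=2 -> value=1 (bin 01); offset now 26 = byte 3 bit 2; 6 bits remain
Read 5: bits[26:27] width=1 -> value=1 (bin 1); offset now 27 = byte 3 bit 3; 5 bits remain

Answer: value=0 offset=2
value=924 offset=14
value=725 offset=24
value=1 offset=26
value=1 offset=27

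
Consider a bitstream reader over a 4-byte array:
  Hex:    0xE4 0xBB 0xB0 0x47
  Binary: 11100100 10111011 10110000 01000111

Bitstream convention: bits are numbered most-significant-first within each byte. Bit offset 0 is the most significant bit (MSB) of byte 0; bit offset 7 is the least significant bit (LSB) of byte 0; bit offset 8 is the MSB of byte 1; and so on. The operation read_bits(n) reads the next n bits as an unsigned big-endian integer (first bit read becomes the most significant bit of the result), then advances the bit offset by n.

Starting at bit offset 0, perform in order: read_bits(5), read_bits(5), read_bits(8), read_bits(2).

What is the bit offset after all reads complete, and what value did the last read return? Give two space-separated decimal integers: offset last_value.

Read 1: bits[0:5] width=5 -> value=28 (bin 11100); offset now 5 = byte 0 bit 5; 27 bits remain
Read 2: bits[5:10] width=5 -> value=18 (bin 10010); offset now 10 = byte 1 bit 2; 22 bits remain
Read 3: bits[10:18] width=8 -> value=238 (bin 11101110); offset now 18 = byte 2 bit 2; 14 bits remain
Read 4: bits[18:20] width=2 -> value=3 (bin 11); offset now 20 = byte 2 bit 4; 12 bits remain

Answer: 20 3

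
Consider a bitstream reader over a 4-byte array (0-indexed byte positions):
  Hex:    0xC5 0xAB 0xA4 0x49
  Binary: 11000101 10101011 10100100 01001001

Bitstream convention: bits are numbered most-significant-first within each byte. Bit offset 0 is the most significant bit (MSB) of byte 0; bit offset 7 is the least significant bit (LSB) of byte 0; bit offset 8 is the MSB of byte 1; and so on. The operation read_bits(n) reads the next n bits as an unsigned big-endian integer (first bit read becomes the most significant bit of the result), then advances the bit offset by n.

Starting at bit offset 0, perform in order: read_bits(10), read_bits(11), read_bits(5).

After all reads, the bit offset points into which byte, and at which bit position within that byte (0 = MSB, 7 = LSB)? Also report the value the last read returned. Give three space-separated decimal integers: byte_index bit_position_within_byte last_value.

Read 1: bits[0:10] width=10 -> value=790 (bin 1100010110); offset now 10 = byte 1 bit 2; 22 bits remain
Read 2: bits[10:21] width=11 -> value=1396 (bin 10101110100); offset now 21 = byte 2 bit 5; 11 bits remain
Read 3: bits[21:26] width=5 -> value=17 (bin 10001); offset now 26 = byte 3 bit 2; 6 bits remain

Answer: 3 2 17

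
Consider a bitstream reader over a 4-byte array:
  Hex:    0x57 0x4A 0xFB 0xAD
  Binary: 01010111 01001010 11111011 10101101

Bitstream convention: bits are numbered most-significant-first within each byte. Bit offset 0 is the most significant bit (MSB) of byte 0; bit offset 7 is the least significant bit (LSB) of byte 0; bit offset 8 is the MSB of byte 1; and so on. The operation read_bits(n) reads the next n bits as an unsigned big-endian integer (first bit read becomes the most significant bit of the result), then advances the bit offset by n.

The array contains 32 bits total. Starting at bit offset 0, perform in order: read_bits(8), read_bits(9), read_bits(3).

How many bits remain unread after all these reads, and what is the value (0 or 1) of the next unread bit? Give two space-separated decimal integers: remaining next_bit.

Read 1: bits[0:8] width=8 -> value=87 (bin 01010111); offset now 8 = byte 1 bit 0; 24 bits remain
Read 2: bits[8:17] width=9 -> value=149 (bin 010010101); offset now 17 = byte 2 bit 1; 15 bits remain
Read 3: bits[17:20] width=3 -> value=7 (bin 111); offset now 20 = byte 2 bit 4; 12 bits remain

Answer: 12 1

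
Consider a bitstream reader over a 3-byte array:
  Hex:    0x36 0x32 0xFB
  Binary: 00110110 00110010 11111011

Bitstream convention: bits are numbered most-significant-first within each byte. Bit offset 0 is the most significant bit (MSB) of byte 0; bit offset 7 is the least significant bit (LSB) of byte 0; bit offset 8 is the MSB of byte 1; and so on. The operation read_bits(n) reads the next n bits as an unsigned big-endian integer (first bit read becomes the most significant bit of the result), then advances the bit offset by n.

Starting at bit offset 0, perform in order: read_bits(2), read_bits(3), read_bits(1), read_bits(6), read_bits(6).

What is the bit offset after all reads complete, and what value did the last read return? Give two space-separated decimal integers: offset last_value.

Answer: 18 11

Derivation:
Read 1: bits[0:2] width=2 -> value=0 (bin 00); offset now 2 = byte 0 bit 2; 22 bits remain
Read 2: bits[2:5] width=3 -> value=6 (bin 110); offset now 5 = byte 0 bit 5; 19 bits remain
Read 3: bits[5:6] width=1 -> value=1 (bin 1); offset now 6 = byte 0 bit 6; 18 bits remain
Read 4: bits[6:12] width=6 -> value=35 (bin 100011); offset now 12 = byte 1 bit 4; 12 bits remain
Read 5: bits[12:18] width=6 -> value=11 (bin 001011); offset now 18 = byte 2 bit 2; 6 bits remain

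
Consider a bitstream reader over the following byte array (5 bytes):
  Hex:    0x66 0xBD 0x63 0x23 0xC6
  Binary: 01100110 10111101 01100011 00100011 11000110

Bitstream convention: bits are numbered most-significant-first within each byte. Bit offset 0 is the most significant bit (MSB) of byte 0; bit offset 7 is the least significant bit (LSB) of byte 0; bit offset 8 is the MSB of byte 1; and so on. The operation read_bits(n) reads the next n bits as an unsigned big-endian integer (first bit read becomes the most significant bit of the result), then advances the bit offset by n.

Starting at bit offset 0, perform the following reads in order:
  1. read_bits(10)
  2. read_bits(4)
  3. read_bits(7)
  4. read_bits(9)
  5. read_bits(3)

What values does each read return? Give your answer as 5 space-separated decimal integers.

Read 1: bits[0:10] width=10 -> value=410 (bin 0110011010); offset now 10 = byte 1 bit 2; 30 bits remain
Read 2: bits[10:14] width=4 -> value=15 (bin 1111); offset now 14 = byte 1 bit 6; 26 bits remain
Read 3: bits[14:21] width=7 -> value=44 (bin 0101100); offset now 21 = byte 2 bit 5; 19 bits remain
Read 4: bits[21:30] width=9 -> value=200 (bin 011001000); offset now 30 = byte 3 bit 6; 10 bits remain
Read 5: bits[30:33] width=3 -> value=7 (bin 111); offset now 33 = byte 4 bit 1; 7 bits remain

Answer: 410 15 44 200 7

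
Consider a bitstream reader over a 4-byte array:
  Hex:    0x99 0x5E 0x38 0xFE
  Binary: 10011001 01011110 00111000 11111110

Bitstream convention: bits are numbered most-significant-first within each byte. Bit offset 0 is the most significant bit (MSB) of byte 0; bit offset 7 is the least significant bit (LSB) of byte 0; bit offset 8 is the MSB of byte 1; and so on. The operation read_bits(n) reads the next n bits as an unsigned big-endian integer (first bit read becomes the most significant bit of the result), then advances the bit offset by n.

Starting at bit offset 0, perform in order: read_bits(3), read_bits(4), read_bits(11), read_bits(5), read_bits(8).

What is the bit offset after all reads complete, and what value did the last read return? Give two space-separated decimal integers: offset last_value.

Read 1: bits[0:3] width=3 -> value=4 (bin 100); offset now 3 = byte 0 bit 3; 29 bits remain
Read 2: bits[3:7] width=4 -> value=12 (bin 1100); offset now 7 = byte 0 bit 7; 25 bits remain
Read 3: bits[7:18] width=11 -> value=1400 (bin 10101111000); offset now 18 = byte 2 bit 2; 14 bits remain
Read 4: bits[18:23] width=5 -> value=28 (bin 11100); offset now 23 = byte 2 bit 7; 9 bits remain
Read 5: bits[23:31] width=8 -> value=127 (bin 01111111); offset now 31 = byte 3 bit 7; 1 bits remain

Answer: 31 127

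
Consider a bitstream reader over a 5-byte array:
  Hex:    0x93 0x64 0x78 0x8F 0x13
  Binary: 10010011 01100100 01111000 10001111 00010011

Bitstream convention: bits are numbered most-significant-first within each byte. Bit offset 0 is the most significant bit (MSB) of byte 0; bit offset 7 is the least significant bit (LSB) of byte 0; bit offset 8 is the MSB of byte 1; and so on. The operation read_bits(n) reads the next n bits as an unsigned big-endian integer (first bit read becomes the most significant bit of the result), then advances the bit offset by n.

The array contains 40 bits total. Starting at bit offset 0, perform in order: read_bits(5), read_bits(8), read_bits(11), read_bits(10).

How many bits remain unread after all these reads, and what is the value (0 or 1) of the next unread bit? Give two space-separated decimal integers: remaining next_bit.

Read 1: bits[0:5] width=5 -> value=18 (bin 10010); offset now 5 = byte 0 bit 5; 35 bits remain
Read 2: bits[5:13] width=8 -> value=108 (bin 01101100); offset now 13 = byte 1 bit 5; 27 bits remain
Read 3: bits[13:24] width=11 -> value=1144 (bin 10001111000); offset now 24 = byte 3 bit 0; 16 bits remain
Read 4: bits[24:34] width=10 -> value=572 (bin 1000111100); offset now 34 = byte 4 bit 2; 6 bits remain

Answer: 6 0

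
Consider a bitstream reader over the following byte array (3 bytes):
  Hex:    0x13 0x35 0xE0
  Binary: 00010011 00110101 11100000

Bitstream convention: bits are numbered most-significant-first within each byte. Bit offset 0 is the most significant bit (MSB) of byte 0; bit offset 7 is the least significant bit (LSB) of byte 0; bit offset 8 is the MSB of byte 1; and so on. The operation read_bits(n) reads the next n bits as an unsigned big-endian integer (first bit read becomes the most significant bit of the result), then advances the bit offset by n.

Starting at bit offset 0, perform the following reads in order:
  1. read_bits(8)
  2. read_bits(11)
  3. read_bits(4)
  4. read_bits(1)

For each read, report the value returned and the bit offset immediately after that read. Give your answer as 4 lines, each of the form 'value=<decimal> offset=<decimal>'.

Read 1: bits[0:8] width=8 -> value=19 (bin 00010011); offset now 8 = byte 1 bit 0; 16 bits remain
Read 2: bits[8:19] width=11 -> value=431 (bin 00110101111); offset now 19 = byte 2 bit 3; 5 bits remain
Read 3: bits[19:23] width=4 -> value=0 (bin 0000); offset now 23 = byte 2 bit 7; 1 bits remain
Read 4: bits[23:24] width=1 -> value=0 (bin 0); offset now 24 = byte 3 bit 0; 0 bits remain

Answer: value=19 offset=8
value=431 offset=19
value=0 offset=23
value=0 offset=24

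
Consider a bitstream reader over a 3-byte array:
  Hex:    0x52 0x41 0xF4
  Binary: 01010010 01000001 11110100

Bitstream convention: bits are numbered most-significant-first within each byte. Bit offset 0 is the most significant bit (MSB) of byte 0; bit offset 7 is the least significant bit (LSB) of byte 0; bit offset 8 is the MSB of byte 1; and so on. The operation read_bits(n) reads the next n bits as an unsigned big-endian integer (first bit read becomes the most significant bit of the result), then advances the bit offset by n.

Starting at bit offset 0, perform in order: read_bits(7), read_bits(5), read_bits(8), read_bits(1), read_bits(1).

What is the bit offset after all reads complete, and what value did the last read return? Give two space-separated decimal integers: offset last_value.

Read 1: bits[0:7] width=7 -> value=41 (bin 0101001); offset now 7 = byte 0 bit 7; 17 bits remain
Read 2: bits[7:12] width=5 -> value=4 (bin 00100); offset now 12 = byte 1 bit 4; 12 bits remain
Read 3: bits[12:20] width=8 -> value=31 (bin 00011111); offset now 20 = byte 2 bit 4; 4 bits remain
Read 4: bits[20:21] width=1 -> value=0 (bin 0); offset now 21 = byte 2 bit 5; 3 bits remain
Read 5: bits[21:22] width=1 -> value=1 (bin 1); offset now 22 = byte 2 bit 6; 2 bits remain

Answer: 22 1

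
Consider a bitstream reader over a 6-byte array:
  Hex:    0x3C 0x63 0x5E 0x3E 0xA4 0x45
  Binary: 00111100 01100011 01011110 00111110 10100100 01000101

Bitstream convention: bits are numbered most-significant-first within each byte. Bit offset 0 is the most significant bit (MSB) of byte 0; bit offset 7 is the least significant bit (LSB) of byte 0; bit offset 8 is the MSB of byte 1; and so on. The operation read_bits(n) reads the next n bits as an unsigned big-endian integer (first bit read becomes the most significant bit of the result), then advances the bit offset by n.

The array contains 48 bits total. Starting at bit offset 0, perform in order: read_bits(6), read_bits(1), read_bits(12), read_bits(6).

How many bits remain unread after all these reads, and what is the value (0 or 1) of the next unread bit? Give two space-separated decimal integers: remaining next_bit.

Answer: 23 0

Derivation:
Read 1: bits[0:6] width=6 -> value=15 (bin 001111); offset now 6 = byte 0 bit 6; 42 bits remain
Read 2: bits[6:7] width=1 -> value=0 (bin 0); offset now 7 = byte 0 bit 7; 41 bits remain
Read 3: bits[7:19] width=12 -> value=794 (bin 001100011010); offset now 19 = byte 2 bit 3; 29 bits remain
Read 4: bits[19:25] width=6 -> value=60 (bin 111100); offset now 25 = byte 3 bit 1; 23 bits remain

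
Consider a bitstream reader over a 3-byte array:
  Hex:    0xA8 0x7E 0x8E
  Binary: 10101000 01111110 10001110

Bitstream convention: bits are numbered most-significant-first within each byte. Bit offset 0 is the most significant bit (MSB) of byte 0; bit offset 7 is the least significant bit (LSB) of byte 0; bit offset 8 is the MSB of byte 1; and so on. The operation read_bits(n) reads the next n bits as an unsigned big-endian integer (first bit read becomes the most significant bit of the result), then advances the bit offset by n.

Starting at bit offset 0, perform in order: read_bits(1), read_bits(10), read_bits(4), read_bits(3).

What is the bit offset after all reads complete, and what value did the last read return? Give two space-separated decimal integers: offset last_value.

Read 1: bits[0:1] width=1 -> value=1 (bin 1); offset now 1 = byte 0 bit 1; 23 bits remain
Read 2: bits[1:11] width=10 -> value=323 (bin 0101000011); offset now 11 = byte 1 bit 3; 13 bits remain
Read 3: bits[11:15] width=4 -> value=15 (bin 1111); offset now 15 = byte 1 bit 7; 9 bits remain
Read 4: bits[15:18] width=3 -> value=2 (bin 010); offset now 18 = byte 2 bit 2; 6 bits remain

Answer: 18 2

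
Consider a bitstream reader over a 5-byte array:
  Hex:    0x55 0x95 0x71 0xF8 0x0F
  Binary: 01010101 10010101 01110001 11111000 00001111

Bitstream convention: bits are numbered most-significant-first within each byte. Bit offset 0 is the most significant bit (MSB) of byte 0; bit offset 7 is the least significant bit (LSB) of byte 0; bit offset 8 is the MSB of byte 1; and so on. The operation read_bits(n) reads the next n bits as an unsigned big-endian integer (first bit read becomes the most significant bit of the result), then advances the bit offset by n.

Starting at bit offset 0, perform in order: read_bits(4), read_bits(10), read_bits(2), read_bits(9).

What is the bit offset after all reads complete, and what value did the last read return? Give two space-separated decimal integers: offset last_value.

Answer: 25 227

Derivation:
Read 1: bits[0:4] width=4 -> value=5 (bin 0101); offset now 4 = byte 0 bit 4; 36 bits remain
Read 2: bits[4:14] width=10 -> value=357 (bin 0101100101); offset now 14 = byte 1 bit 6; 26 bits remain
Read 3: bits[14:16] width=2 -> value=1 (bin 01); offset now 16 = byte 2 bit 0; 24 bits remain
Read 4: bits[16:25] width=9 -> value=227 (bin 011100011); offset now 25 = byte 3 bit 1; 15 bits remain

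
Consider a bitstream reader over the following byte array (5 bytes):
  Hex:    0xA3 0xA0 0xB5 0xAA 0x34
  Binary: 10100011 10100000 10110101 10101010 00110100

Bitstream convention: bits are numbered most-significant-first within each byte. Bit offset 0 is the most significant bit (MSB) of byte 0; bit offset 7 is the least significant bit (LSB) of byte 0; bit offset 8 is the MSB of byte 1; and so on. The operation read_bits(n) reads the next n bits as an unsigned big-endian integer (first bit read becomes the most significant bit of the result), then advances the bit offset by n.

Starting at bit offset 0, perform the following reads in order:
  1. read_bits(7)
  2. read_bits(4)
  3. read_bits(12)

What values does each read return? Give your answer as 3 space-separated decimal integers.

Read 1: bits[0:7] width=7 -> value=81 (bin 1010001); offset now 7 = byte 0 bit 7; 33 bits remain
Read 2: bits[7:11] width=4 -> value=13 (bin 1101); offset now 11 = byte 1 bit 3; 29 bits remain
Read 3: bits[11:23] width=12 -> value=90 (bin 000001011010); offset now 23 = byte 2 bit 7; 17 bits remain

Answer: 81 13 90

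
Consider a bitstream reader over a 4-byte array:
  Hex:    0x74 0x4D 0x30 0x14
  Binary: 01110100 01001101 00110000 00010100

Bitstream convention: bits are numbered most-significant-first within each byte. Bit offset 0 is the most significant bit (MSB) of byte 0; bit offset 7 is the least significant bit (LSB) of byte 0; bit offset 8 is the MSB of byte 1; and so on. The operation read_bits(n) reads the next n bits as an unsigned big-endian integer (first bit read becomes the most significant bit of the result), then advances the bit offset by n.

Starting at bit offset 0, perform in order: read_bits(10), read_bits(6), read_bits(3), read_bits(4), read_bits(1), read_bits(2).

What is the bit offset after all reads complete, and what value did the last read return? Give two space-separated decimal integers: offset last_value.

Answer: 26 0

Derivation:
Read 1: bits[0:10] width=10 -> value=465 (bin 0111010001); offset now 10 = byte 1 bit 2; 22 bits remain
Read 2: bits[10:16] width=6 -> value=13 (bin 001101); offset now 16 = byte 2 bit 0; 16 bits remain
Read 3: bits[16:19] width=3 -> value=1 (bin 001); offset now 19 = byte 2 bit 3; 13 bits remain
Read 4: bits[19:23] width=4 -> value=8 (bin 1000); offset now 23 = byte 2 bit 7; 9 bits remain
Read 5: bits[23:24] width=1 -> value=0 (bin 0); offset now 24 = byte 3 bit 0; 8 bits remain
Read 6: bits[24:26] width=2 -> value=0 (bin 00); offset now 26 = byte 3 bit 2; 6 bits remain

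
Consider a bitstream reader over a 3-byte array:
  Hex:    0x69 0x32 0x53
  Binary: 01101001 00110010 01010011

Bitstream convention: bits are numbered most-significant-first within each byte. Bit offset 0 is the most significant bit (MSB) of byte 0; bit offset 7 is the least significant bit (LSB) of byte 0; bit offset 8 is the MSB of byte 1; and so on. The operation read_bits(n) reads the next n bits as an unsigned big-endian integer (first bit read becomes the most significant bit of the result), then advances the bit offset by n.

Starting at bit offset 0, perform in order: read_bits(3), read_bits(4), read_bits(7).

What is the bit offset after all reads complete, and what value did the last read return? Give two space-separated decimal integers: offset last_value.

Read 1: bits[0:3] width=3 -> value=3 (bin 011); offset now 3 = byte 0 bit 3; 21 bits remain
Read 2: bits[3:7] width=4 -> value=4 (bin 0100); offset now 7 = byte 0 bit 7; 17 bits remain
Read 3: bits[7:14] width=7 -> value=76 (bin 1001100); offset now 14 = byte 1 bit 6; 10 bits remain

Answer: 14 76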